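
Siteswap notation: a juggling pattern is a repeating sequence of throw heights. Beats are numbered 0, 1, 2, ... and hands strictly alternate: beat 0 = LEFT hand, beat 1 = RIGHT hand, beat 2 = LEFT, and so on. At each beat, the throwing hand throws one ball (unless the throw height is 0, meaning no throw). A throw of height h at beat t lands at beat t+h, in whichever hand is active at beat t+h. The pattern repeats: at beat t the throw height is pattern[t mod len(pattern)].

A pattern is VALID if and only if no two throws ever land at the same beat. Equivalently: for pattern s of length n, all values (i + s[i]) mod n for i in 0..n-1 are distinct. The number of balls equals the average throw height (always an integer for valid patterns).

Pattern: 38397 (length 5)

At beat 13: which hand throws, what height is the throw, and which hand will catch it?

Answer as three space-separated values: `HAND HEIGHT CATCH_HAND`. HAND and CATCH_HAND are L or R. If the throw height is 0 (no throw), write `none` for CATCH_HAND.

Answer: R 9 L

Derivation:
Beat 13: 13 mod 2 = 1, so hand = R
Throw height = pattern[13 mod 5] = pattern[3] = 9
Lands at beat 13+9=22, 22 mod 2 = 0, so catch hand = L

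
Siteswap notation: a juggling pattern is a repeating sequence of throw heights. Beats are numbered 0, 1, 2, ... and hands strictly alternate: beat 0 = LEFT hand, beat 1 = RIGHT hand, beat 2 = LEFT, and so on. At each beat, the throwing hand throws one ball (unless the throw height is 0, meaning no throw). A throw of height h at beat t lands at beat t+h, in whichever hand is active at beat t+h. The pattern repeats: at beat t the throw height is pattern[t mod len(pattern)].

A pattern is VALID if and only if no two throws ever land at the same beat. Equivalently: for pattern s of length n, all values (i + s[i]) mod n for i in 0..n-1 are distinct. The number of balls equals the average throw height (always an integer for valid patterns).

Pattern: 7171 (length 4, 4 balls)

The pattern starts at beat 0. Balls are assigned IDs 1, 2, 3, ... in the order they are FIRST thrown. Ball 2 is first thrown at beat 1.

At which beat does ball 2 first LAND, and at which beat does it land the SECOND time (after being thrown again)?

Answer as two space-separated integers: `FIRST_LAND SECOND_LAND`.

Beat 0 (L): throw ball1 h=7 -> lands@7:R; in-air after throw: [b1@7:R]
Beat 1 (R): throw ball2 h=1 -> lands@2:L; in-air after throw: [b2@2:L b1@7:R]
Beat 2 (L): throw ball2 h=7 -> lands@9:R; in-air after throw: [b1@7:R b2@9:R]
Beat 3 (R): throw ball3 h=1 -> lands@4:L; in-air after throw: [b3@4:L b1@7:R b2@9:R]
Beat 4 (L): throw ball3 h=7 -> lands@11:R; in-air after throw: [b1@7:R b2@9:R b3@11:R]
Beat 5 (R): throw ball4 h=1 -> lands@6:L; in-air after throw: [b4@6:L b1@7:R b2@9:R b3@11:R]
Beat 6 (L): throw ball4 h=7 -> lands@13:R; in-air after throw: [b1@7:R b2@9:R b3@11:R b4@13:R]
Beat 7 (R): throw ball1 h=1 -> lands@8:L; in-air after throw: [b1@8:L b2@9:R b3@11:R b4@13:R]
Beat 8 (L): throw ball1 h=7 -> lands@15:R; in-air after throw: [b2@9:R b3@11:R b4@13:R b1@15:R]
Beat 9 (R): throw ball2 h=1 -> lands@10:L; in-air after throw: [b2@10:L b3@11:R b4@13:R b1@15:R]
Ball 2: thrown@1 h=1 -> first land @2; rethrown@2 h=7 -> second land @9

Answer: 2 9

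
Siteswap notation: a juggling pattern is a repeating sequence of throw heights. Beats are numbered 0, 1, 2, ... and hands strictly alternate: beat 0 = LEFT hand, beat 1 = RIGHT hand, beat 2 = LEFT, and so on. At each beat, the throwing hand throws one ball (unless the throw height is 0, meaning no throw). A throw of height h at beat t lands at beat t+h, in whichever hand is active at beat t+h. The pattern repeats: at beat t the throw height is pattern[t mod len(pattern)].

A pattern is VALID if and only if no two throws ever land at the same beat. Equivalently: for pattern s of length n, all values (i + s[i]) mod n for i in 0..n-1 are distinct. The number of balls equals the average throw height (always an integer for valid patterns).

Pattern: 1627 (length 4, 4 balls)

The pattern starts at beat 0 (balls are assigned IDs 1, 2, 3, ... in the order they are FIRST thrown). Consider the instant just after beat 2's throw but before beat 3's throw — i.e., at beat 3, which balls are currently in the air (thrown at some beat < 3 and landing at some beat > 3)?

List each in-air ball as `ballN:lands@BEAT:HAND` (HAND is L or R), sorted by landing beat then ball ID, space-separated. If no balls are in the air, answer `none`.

Beat 0 (L): throw ball1 h=1 -> lands@1:R; in-air after throw: [b1@1:R]
Beat 1 (R): throw ball1 h=6 -> lands@7:R; in-air after throw: [b1@7:R]
Beat 2 (L): throw ball2 h=2 -> lands@4:L; in-air after throw: [b2@4:L b1@7:R]
Beat 3 (R): throw ball3 h=7 -> lands@10:L; in-air after throw: [b2@4:L b1@7:R b3@10:L]

Answer: ball2:lands@4:L ball1:lands@7:R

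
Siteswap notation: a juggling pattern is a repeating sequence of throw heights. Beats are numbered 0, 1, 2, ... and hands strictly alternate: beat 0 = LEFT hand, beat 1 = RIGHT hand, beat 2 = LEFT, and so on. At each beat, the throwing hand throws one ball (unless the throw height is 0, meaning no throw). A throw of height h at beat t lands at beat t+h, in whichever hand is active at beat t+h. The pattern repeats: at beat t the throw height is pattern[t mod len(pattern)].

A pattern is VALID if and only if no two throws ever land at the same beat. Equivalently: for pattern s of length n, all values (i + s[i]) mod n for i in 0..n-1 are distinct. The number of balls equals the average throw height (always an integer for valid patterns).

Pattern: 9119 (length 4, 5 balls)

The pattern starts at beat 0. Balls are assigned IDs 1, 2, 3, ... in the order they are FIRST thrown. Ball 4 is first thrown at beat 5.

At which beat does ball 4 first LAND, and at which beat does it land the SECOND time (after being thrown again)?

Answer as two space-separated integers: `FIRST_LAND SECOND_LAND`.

Beat 0 (L): throw ball1 h=9 -> lands@9:R; in-air after throw: [b1@9:R]
Beat 1 (R): throw ball2 h=1 -> lands@2:L; in-air after throw: [b2@2:L b1@9:R]
Beat 2 (L): throw ball2 h=1 -> lands@3:R; in-air after throw: [b2@3:R b1@9:R]
Beat 3 (R): throw ball2 h=9 -> lands@12:L; in-air after throw: [b1@9:R b2@12:L]
Beat 4 (L): throw ball3 h=9 -> lands@13:R; in-air after throw: [b1@9:R b2@12:L b3@13:R]
Beat 5 (R): throw ball4 h=1 -> lands@6:L; in-air after throw: [b4@6:L b1@9:R b2@12:L b3@13:R]
Beat 6 (L): throw ball4 h=1 -> lands@7:R; in-air after throw: [b4@7:R b1@9:R b2@12:L b3@13:R]
Beat 7 (R): throw ball4 h=9 -> lands@16:L; in-air after throw: [b1@9:R b2@12:L b3@13:R b4@16:L]
Ball 4: thrown@5 h=1 -> first land @6; rethrown@6 h=1 -> second land @7

Answer: 6 7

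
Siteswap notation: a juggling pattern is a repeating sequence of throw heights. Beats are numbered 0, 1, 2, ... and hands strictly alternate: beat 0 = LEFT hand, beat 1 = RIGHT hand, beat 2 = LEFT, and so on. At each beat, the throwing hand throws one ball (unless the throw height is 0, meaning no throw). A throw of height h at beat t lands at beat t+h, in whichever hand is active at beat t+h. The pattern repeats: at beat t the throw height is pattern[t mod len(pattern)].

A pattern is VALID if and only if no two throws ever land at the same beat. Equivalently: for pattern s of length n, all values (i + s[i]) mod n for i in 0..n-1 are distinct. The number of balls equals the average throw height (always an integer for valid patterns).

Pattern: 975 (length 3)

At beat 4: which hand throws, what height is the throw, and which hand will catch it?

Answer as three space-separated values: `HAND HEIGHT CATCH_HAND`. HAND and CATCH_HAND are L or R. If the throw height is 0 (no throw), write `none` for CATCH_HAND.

Beat 4: 4 mod 2 = 0, so hand = L
Throw height = pattern[4 mod 3] = pattern[1] = 7
Lands at beat 4+7=11, 11 mod 2 = 1, so catch hand = R

Answer: L 7 R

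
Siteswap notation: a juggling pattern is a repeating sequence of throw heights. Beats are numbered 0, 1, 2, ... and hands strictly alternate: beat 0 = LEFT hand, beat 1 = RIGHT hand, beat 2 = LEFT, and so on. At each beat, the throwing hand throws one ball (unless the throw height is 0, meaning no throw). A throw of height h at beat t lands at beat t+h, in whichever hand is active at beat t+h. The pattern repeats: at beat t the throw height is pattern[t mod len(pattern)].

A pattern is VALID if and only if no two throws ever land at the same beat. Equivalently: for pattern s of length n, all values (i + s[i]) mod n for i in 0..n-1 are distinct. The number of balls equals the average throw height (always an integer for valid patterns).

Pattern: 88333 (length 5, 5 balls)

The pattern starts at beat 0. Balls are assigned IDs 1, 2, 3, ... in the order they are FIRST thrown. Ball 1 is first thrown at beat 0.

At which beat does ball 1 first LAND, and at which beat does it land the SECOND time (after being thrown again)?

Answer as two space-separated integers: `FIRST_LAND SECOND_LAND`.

Answer: 8 11

Derivation:
Beat 0 (L): throw ball1 h=8 -> lands@8:L; in-air after throw: [b1@8:L]
Beat 1 (R): throw ball2 h=8 -> lands@9:R; in-air after throw: [b1@8:L b2@9:R]
Beat 2 (L): throw ball3 h=3 -> lands@5:R; in-air after throw: [b3@5:R b1@8:L b2@9:R]
Beat 3 (R): throw ball4 h=3 -> lands@6:L; in-air after throw: [b3@5:R b4@6:L b1@8:L b2@9:R]
Beat 4 (L): throw ball5 h=3 -> lands@7:R; in-air after throw: [b3@5:R b4@6:L b5@7:R b1@8:L b2@9:R]
Beat 5 (R): throw ball3 h=8 -> lands@13:R; in-air after throw: [b4@6:L b5@7:R b1@8:L b2@9:R b3@13:R]
Beat 6 (L): throw ball4 h=8 -> lands@14:L; in-air after throw: [b5@7:R b1@8:L b2@9:R b3@13:R b4@14:L]
Beat 7 (R): throw ball5 h=3 -> lands@10:L; in-air after throw: [b1@8:L b2@9:R b5@10:L b3@13:R b4@14:L]
Beat 8 (L): throw ball1 h=3 -> lands@11:R; in-air after throw: [b2@9:R b5@10:L b1@11:R b3@13:R b4@14:L]
Beat 9 (R): throw ball2 h=3 -> lands@12:L; in-air after throw: [b5@10:L b1@11:R b2@12:L b3@13:R b4@14:L]
Beat 10 (L): throw ball5 h=8 -> lands@18:L; in-air after throw: [b1@11:R b2@12:L b3@13:R b4@14:L b5@18:L]
Beat 11 (R): throw ball1 h=8 -> lands@19:R; in-air after throw: [b2@12:L b3@13:R b4@14:L b5@18:L b1@19:R]
Ball 1: thrown@0 h=8 -> first land @8; rethrown@8 h=3 -> second land @11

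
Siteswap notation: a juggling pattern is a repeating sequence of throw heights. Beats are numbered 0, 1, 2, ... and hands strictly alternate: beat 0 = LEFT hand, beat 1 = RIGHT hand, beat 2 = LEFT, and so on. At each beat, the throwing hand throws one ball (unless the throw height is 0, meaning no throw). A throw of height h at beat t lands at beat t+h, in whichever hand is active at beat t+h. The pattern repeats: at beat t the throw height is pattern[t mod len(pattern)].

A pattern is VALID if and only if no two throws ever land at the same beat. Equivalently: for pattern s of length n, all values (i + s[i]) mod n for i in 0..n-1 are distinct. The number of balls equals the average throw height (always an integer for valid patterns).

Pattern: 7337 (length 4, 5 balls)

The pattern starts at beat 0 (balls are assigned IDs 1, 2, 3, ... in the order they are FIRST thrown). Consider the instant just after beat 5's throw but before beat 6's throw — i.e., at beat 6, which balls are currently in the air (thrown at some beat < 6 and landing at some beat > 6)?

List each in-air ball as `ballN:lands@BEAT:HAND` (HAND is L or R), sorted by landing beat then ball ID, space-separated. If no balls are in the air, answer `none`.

Beat 0 (L): throw ball1 h=7 -> lands@7:R; in-air after throw: [b1@7:R]
Beat 1 (R): throw ball2 h=3 -> lands@4:L; in-air after throw: [b2@4:L b1@7:R]
Beat 2 (L): throw ball3 h=3 -> lands@5:R; in-air after throw: [b2@4:L b3@5:R b1@7:R]
Beat 3 (R): throw ball4 h=7 -> lands@10:L; in-air after throw: [b2@4:L b3@5:R b1@7:R b4@10:L]
Beat 4 (L): throw ball2 h=7 -> lands@11:R; in-air after throw: [b3@5:R b1@7:R b4@10:L b2@11:R]
Beat 5 (R): throw ball3 h=3 -> lands@8:L; in-air after throw: [b1@7:R b3@8:L b4@10:L b2@11:R]
Beat 6 (L): throw ball5 h=3 -> lands@9:R; in-air after throw: [b1@7:R b3@8:L b5@9:R b4@10:L b2@11:R]

Answer: ball1:lands@7:R ball3:lands@8:L ball4:lands@10:L ball2:lands@11:R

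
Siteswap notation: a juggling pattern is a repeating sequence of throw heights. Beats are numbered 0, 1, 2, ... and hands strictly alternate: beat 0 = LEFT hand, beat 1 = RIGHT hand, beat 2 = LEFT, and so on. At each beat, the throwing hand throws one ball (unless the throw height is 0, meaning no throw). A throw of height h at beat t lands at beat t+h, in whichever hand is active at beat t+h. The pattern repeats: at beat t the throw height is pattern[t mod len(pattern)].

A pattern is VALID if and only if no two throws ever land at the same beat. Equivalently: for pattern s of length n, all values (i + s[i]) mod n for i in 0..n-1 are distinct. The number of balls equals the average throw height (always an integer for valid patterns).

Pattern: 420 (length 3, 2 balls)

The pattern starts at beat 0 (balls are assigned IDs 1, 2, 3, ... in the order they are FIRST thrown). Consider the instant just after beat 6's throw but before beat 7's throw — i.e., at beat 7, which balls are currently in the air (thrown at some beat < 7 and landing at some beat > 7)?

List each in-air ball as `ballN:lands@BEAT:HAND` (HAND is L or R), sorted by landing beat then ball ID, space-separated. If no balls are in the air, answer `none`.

Answer: ball1:lands@10:L

Derivation:
Beat 0 (L): throw ball1 h=4 -> lands@4:L; in-air after throw: [b1@4:L]
Beat 1 (R): throw ball2 h=2 -> lands@3:R; in-air after throw: [b2@3:R b1@4:L]
Beat 3 (R): throw ball2 h=4 -> lands@7:R; in-air after throw: [b1@4:L b2@7:R]
Beat 4 (L): throw ball1 h=2 -> lands@6:L; in-air after throw: [b1@6:L b2@7:R]
Beat 6 (L): throw ball1 h=4 -> lands@10:L; in-air after throw: [b2@7:R b1@10:L]
Beat 7 (R): throw ball2 h=2 -> lands@9:R; in-air after throw: [b2@9:R b1@10:L]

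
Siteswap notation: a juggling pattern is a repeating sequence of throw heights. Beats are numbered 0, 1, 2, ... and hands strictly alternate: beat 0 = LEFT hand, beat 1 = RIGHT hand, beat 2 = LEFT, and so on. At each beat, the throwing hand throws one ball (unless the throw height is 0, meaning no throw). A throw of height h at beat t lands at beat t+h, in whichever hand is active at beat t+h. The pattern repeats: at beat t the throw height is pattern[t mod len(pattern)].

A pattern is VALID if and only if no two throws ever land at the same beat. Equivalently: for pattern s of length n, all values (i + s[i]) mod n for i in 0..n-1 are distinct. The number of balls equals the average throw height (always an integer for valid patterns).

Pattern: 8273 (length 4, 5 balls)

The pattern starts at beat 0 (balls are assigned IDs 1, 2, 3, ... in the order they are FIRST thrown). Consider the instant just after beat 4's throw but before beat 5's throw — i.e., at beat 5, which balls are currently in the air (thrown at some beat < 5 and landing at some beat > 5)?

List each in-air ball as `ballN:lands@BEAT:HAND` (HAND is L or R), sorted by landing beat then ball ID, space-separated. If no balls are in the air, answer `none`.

Beat 0 (L): throw ball1 h=8 -> lands@8:L; in-air after throw: [b1@8:L]
Beat 1 (R): throw ball2 h=2 -> lands@3:R; in-air after throw: [b2@3:R b1@8:L]
Beat 2 (L): throw ball3 h=7 -> lands@9:R; in-air after throw: [b2@3:R b1@8:L b3@9:R]
Beat 3 (R): throw ball2 h=3 -> lands@6:L; in-air after throw: [b2@6:L b1@8:L b3@9:R]
Beat 4 (L): throw ball4 h=8 -> lands@12:L; in-air after throw: [b2@6:L b1@8:L b3@9:R b4@12:L]
Beat 5 (R): throw ball5 h=2 -> lands@7:R; in-air after throw: [b2@6:L b5@7:R b1@8:L b3@9:R b4@12:L]

Answer: ball2:lands@6:L ball1:lands@8:L ball3:lands@9:R ball4:lands@12:L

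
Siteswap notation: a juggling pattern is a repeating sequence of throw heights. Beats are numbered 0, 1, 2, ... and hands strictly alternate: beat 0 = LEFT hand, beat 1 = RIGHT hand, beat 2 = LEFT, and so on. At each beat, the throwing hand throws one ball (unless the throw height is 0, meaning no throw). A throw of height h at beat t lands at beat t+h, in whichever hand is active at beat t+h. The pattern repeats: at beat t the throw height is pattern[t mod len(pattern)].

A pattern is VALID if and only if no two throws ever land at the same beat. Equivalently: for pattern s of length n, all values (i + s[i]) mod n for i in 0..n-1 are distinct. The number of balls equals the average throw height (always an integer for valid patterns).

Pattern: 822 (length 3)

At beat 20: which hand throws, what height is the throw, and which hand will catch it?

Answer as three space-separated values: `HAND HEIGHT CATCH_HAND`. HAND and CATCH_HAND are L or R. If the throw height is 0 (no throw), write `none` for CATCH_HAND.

Answer: L 2 L

Derivation:
Beat 20: 20 mod 2 = 0, so hand = L
Throw height = pattern[20 mod 3] = pattern[2] = 2
Lands at beat 20+2=22, 22 mod 2 = 0, so catch hand = L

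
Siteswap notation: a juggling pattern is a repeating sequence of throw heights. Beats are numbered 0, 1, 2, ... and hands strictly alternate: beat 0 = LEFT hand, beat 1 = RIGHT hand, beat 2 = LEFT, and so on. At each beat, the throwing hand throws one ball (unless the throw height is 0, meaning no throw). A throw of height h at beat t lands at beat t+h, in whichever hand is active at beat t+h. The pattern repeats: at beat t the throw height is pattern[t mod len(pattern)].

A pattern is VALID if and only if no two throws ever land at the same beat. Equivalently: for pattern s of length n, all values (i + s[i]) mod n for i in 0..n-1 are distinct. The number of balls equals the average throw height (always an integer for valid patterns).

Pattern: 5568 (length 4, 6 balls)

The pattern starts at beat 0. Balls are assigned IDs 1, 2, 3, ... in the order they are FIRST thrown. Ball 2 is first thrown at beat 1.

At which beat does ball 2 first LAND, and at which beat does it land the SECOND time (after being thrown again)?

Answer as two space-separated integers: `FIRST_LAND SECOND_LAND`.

Beat 0 (L): throw ball1 h=5 -> lands@5:R; in-air after throw: [b1@5:R]
Beat 1 (R): throw ball2 h=5 -> lands@6:L; in-air after throw: [b1@5:R b2@6:L]
Beat 2 (L): throw ball3 h=6 -> lands@8:L; in-air after throw: [b1@5:R b2@6:L b3@8:L]
Beat 3 (R): throw ball4 h=8 -> lands@11:R; in-air after throw: [b1@5:R b2@6:L b3@8:L b4@11:R]
Beat 4 (L): throw ball5 h=5 -> lands@9:R; in-air after throw: [b1@5:R b2@6:L b3@8:L b5@9:R b4@11:R]
Beat 5 (R): throw ball1 h=5 -> lands@10:L; in-air after throw: [b2@6:L b3@8:L b5@9:R b1@10:L b4@11:R]
Beat 6 (L): throw ball2 h=6 -> lands@12:L; in-air after throw: [b3@8:L b5@9:R b1@10:L b4@11:R b2@12:L]
Beat 7 (R): throw ball6 h=8 -> lands@15:R; in-air after throw: [b3@8:L b5@9:R b1@10:L b4@11:R b2@12:L b6@15:R]
Beat 8 (L): throw ball3 h=5 -> lands@13:R; in-air after throw: [b5@9:R b1@10:L b4@11:R b2@12:L b3@13:R b6@15:R]
Beat 9 (R): throw ball5 h=5 -> lands@14:L; in-air after throw: [b1@10:L b4@11:R b2@12:L b3@13:R b5@14:L b6@15:R]
Beat 10 (L): throw ball1 h=6 -> lands@16:L; in-air after throw: [b4@11:R b2@12:L b3@13:R b5@14:L b6@15:R b1@16:L]
Beat 11 (R): throw ball4 h=8 -> lands@19:R; in-air after throw: [b2@12:L b3@13:R b5@14:L b6@15:R b1@16:L b4@19:R]
Ball 2: thrown@1 h=5 -> first land @6; rethrown@6 h=6 -> second land @12

Answer: 6 12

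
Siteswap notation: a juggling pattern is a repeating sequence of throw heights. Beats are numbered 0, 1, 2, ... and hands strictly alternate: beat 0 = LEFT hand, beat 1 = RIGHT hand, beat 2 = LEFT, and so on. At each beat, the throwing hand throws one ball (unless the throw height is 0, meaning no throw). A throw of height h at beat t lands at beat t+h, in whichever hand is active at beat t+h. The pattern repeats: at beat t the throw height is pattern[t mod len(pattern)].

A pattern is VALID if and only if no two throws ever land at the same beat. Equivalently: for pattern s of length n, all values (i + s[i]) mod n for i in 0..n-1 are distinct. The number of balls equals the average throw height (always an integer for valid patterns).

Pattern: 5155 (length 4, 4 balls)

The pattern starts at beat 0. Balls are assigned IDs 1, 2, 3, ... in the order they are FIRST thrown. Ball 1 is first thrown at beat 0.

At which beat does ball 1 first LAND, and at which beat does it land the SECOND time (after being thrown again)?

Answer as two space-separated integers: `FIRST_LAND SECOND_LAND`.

Answer: 5 6

Derivation:
Beat 0 (L): throw ball1 h=5 -> lands@5:R; in-air after throw: [b1@5:R]
Beat 1 (R): throw ball2 h=1 -> lands@2:L; in-air after throw: [b2@2:L b1@5:R]
Beat 2 (L): throw ball2 h=5 -> lands@7:R; in-air after throw: [b1@5:R b2@7:R]
Beat 3 (R): throw ball3 h=5 -> lands@8:L; in-air after throw: [b1@5:R b2@7:R b3@8:L]
Beat 4 (L): throw ball4 h=5 -> lands@9:R; in-air after throw: [b1@5:R b2@7:R b3@8:L b4@9:R]
Beat 5 (R): throw ball1 h=1 -> lands@6:L; in-air after throw: [b1@6:L b2@7:R b3@8:L b4@9:R]
Beat 6 (L): throw ball1 h=5 -> lands@11:R; in-air after throw: [b2@7:R b3@8:L b4@9:R b1@11:R]
Ball 1: thrown@0 h=5 -> first land @5; rethrown@5 h=1 -> second land @6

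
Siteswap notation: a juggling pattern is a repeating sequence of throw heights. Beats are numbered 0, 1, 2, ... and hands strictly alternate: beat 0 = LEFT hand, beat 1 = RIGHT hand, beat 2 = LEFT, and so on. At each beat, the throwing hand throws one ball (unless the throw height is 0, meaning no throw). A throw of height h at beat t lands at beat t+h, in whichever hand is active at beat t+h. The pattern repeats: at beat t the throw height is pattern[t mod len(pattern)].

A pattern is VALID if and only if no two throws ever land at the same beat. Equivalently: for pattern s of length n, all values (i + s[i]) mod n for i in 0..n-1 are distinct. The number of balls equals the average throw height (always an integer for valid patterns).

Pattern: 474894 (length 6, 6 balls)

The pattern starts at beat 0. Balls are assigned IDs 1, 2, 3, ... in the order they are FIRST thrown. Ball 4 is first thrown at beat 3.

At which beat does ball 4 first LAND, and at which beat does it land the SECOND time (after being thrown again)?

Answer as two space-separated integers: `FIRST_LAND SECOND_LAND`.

Beat 0 (L): throw ball1 h=4 -> lands@4:L; in-air after throw: [b1@4:L]
Beat 1 (R): throw ball2 h=7 -> lands@8:L; in-air after throw: [b1@4:L b2@8:L]
Beat 2 (L): throw ball3 h=4 -> lands@6:L; in-air after throw: [b1@4:L b3@6:L b2@8:L]
Beat 3 (R): throw ball4 h=8 -> lands@11:R; in-air after throw: [b1@4:L b3@6:L b2@8:L b4@11:R]
Beat 4 (L): throw ball1 h=9 -> lands@13:R; in-air after throw: [b3@6:L b2@8:L b4@11:R b1@13:R]
Beat 5 (R): throw ball5 h=4 -> lands@9:R; in-air after throw: [b3@6:L b2@8:L b5@9:R b4@11:R b1@13:R]
Beat 6 (L): throw ball3 h=4 -> lands@10:L; in-air after throw: [b2@8:L b5@9:R b3@10:L b4@11:R b1@13:R]
Beat 7 (R): throw ball6 h=7 -> lands@14:L; in-air after throw: [b2@8:L b5@9:R b3@10:L b4@11:R b1@13:R b6@14:L]
Beat 8 (L): throw ball2 h=4 -> lands@12:L; in-air after throw: [b5@9:R b3@10:L b4@11:R b2@12:L b1@13:R b6@14:L]
Beat 9 (R): throw ball5 h=8 -> lands@17:R; in-air after throw: [b3@10:L b4@11:R b2@12:L b1@13:R b6@14:L b5@17:R]
Beat 10 (L): throw ball3 h=9 -> lands@19:R; in-air after throw: [b4@11:R b2@12:L b1@13:R b6@14:L b5@17:R b3@19:R]
Beat 11 (R): throw ball4 h=4 -> lands@15:R; in-air after throw: [b2@12:L b1@13:R b6@14:L b4@15:R b5@17:R b3@19:R]
Beat 12 (L): throw ball2 h=4 -> lands@16:L; in-air after throw: [b1@13:R b6@14:L b4@15:R b2@16:L b5@17:R b3@19:R]
Beat 13 (R): throw ball1 h=7 -> lands@20:L; in-air after throw: [b6@14:L b4@15:R b2@16:L b5@17:R b3@19:R b1@20:L]
Beat 14 (L): throw ball6 h=4 -> lands@18:L; in-air after throw: [b4@15:R b2@16:L b5@17:R b6@18:L b3@19:R b1@20:L]
Beat 15 (R): throw ball4 h=8 -> lands@23:R; in-air after throw: [b2@16:L b5@17:R b6@18:L b3@19:R b1@20:L b4@23:R]
Ball 4: thrown@3 h=8 -> first land @11; rethrown@11 h=4 -> second land @15

Answer: 11 15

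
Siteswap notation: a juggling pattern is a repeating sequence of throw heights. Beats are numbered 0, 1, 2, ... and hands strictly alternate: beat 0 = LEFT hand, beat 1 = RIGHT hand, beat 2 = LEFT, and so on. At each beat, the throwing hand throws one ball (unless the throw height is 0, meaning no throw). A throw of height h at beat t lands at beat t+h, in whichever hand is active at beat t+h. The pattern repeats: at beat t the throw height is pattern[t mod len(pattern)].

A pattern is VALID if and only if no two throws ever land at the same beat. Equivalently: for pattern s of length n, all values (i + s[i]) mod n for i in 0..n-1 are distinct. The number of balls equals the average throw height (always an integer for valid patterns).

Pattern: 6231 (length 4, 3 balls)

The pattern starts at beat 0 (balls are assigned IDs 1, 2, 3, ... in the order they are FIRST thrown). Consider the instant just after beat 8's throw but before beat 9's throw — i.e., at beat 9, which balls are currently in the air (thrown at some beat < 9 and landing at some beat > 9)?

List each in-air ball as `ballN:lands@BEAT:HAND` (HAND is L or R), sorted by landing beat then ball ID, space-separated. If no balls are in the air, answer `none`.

Answer: ball2:lands@10:L ball3:lands@14:L

Derivation:
Beat 0 (L): throw ball1 h=6 -> lands@6:L; in-air after throw: [b1@6:L]
Beat 1 (R): throw ball2 h=2 -> lands@3:R; in-air after throw: [b2@3:R b1@6:L]
Beat 2 (L): throw ball3 h=3 -> lands@5:R; in-air after throw: [b2@3:R b3@5:R b1@6:L]
Beat 3 (R): throw ball2 h=1 -> lands@4:L; in-air after throw: [b2@4:L b3@5:R b1@6:L]
Beat 4 (L): throw ball2 h=6 -> lands@10:L; in-air after throw: [b3@5:R b1@6:L b2@10:L]
Beat 5 (R): throw ball3 h=2 -> lands@7:R; in-air after throw: [b1@6:L b3@7:R b2@10:L]
Beat 6 (L): throw ball1 h=3 -> lands@9:R; in-air after throw: [b3@7:R b1@9:R b2@10:L]
Beat 7 (R): throw ball3 h=1 -> lands@8:L; in-air after throw: [b3@8:L b1@9:R b2@10:L]
Beat 8 (L): throw ball3 h=6 -> lands@14:L; in-air after throw: [b1@9:R b2@10:L b3@14:L]
Beat 9 (R): throw ball1 h=2 -> lands@11:R; in-air after throw: [b2@10:L b1@11:R b3@14:L]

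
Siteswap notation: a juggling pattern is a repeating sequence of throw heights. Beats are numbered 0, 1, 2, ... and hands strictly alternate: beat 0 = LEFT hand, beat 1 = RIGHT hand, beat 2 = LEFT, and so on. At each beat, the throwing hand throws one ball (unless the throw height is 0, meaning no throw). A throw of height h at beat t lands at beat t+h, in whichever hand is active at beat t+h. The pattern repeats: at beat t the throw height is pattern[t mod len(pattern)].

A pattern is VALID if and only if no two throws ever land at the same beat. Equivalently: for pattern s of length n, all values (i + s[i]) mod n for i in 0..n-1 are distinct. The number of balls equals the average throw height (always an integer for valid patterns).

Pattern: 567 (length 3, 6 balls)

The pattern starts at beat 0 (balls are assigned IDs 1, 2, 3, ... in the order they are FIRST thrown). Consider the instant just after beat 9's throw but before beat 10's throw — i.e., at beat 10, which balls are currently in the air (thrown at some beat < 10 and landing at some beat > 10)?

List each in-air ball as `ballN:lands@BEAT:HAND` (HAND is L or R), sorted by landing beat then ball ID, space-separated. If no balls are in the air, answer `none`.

Beat 0 (L): throw ball1 h=5 -> lands@5:R; in-air after throw: [b1@5:R]
Beat 1 (R): throw ball2 h=6 -> lands@7:R; in-air after throw: [b1@5:R b2@7:R]
Beat 2 (L): throw ball3 h=7 -> lands@9:R; in-air after throw: [b1@5:R b2@7:R b3@9:R]
Beat 3 (R): throw ball4 h=5 -> lands@8:L; in-air after throw: [b1@5:R b2@7:R b4@8:L b3@9:R]
Beat 4 (L): throw ball5 h=6 -> lands@10:L; in-air after throw: [b1@5:R b2@7:R b4@8:L b3@9:R b5@10:L]
Beat 5 (R): throw ball1 h=7 -> lands@12:L; in-air after throw: [b2@7:R b4@8:L b3@9:R b5@10:L b1@12:L]
Beat 6 (L): throw ball6 h=5 -> lands@11:R; in-air after throw: [b2@7:R b4@8:L b3@9:R b5@10:L b6@11:R b1@12:L]
Beat 7 (R): throw ball2 h=6 -> lands@13:R; in-air after throw: [b4@8:L b3@9:R b5@10:L b6@11:R b1@12:L b2@13:R]
Beat 8 (L): throw ball4 h=7 -> lands@15:R; in-air after throw: [b3@9:R b5@10:L b6@11:R b1@12:L b2@13:R b4@15:R]
Beat 9 (R): throw ball3 h=5 -> lands@14:L; in-air after throw: [b5@10:L b6@11:R b1@12:L b2@13:R b3@14:L b4@15:R]
Beat 10 (L): throw ball5 h=6 -> lands@16:L; in-air after throw: [b6@11:R b1@12:L b2@13:R b3@14:L b4@15:R b5@16:L]

Answer: ball6:lands@11:R ball1:lands@12:L ball2:lands@13:R ball3:lands@14:L ball4:lands@15:R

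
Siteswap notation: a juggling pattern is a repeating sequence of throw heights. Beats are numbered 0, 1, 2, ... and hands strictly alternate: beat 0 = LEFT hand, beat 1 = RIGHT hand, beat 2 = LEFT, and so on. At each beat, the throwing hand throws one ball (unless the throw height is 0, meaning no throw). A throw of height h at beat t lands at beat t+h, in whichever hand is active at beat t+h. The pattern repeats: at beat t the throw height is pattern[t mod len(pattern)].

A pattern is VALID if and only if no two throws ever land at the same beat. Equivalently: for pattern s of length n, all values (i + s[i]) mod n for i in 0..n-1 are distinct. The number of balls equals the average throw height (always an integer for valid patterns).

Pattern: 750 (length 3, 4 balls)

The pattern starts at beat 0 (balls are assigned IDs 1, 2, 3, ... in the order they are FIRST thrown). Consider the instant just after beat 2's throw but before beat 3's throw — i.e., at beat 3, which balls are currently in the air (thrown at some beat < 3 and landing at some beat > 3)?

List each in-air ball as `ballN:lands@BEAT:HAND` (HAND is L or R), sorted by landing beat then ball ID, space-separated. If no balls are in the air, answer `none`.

Answer: ball2:lands@6:L ball1:lands@7:R

Derivation:
Beat 0 (L): throw ball1 h=7 -> lands@7:R; in-air after throw: [b1@7:R]
Beat 1 (R): throw ball2 h=5 -> lands@6:L; in-air after throw: [b2@6:L b1@7:R]
Beat 3 (R): throw ball3 h=7 -> lands@10:L; in-air after throw: [b2@6:L b1@7:R b3@10:L]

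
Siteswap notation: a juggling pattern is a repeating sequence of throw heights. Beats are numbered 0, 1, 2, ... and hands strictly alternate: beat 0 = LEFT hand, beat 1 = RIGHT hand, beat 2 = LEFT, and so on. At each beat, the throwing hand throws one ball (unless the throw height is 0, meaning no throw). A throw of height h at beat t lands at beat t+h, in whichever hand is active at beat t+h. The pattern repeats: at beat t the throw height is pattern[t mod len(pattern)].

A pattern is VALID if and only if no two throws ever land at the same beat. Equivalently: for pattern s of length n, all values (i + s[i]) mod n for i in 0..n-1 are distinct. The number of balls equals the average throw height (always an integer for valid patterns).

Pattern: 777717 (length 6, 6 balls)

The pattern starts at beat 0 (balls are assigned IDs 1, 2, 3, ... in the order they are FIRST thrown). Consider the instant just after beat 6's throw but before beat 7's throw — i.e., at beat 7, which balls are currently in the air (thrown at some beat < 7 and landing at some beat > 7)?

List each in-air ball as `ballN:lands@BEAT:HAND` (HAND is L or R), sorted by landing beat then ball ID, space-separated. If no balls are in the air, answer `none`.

Beat 0 (L): throw ball1 h=7 -> lands@7:R; in-air after throw: [b1@7:R]
Beat 1 (R): throw ball2 h=7 -> lands@8:L; in-air after throw: [b1@7:R b2@8:L]
Beat 2 (L): throw ball3 h=7 -> lands@9:R; in-air after throw: [b1@7:R b2@8:L b3@9:R]
Beat 3 (R): throw ball4 h=7 -> lands@10:L; in-air after throw: [b1@7:R b2@8:L b3@9:R b4@10:L]
Beat 4 (L): throw ball5 h=1 -> lands@5:R; in-air after throw: [b5@5:R b1@7:R b2@8:L b3@9:R b4@10:L]
Beat 5 (R): throw ball5 h=7 -> lands@12:L; in-air after throw: [b1@7:R b2@8:L b3@9:R b4@10:L b5@12:L]
Beat 6 (L): throw ball6 h=7 -> lands@13:R; in-air after throw: [b1@7:R b2@8:L b3@9:R b4@10:L b5@12:L b6@13:R]
Beat 7 (R): throw ball1 h=7 -> lands@14:L; in-air after throw: [b2@8:L b3@9:R b4@10:L b5@12:L b6@13:R b1@14:L]

Answer: ball2:lands@8:L ball3:lands@9:R ball4:lands@10:L ball5:lands@12:L ball6:lands@13:R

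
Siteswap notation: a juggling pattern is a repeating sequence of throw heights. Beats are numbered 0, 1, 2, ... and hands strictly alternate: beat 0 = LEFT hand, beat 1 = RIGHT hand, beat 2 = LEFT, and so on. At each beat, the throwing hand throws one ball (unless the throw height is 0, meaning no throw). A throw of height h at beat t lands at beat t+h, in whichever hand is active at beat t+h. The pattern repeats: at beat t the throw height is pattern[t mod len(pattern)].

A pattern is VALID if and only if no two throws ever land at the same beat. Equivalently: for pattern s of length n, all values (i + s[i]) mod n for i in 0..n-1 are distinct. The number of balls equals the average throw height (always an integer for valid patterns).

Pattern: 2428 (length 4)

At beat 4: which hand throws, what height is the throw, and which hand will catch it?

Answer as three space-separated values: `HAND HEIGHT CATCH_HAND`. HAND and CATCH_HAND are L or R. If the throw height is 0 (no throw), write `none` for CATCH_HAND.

Answer: L 2 L

Derivation:
Beat 4: 4 mod 2 = 0, so hand = L
Throw height = pattern[4 mod 4] = pattern[0] = 2
Lands at beat 4+2=6, 6 mod 2 = 0, so catch hand = L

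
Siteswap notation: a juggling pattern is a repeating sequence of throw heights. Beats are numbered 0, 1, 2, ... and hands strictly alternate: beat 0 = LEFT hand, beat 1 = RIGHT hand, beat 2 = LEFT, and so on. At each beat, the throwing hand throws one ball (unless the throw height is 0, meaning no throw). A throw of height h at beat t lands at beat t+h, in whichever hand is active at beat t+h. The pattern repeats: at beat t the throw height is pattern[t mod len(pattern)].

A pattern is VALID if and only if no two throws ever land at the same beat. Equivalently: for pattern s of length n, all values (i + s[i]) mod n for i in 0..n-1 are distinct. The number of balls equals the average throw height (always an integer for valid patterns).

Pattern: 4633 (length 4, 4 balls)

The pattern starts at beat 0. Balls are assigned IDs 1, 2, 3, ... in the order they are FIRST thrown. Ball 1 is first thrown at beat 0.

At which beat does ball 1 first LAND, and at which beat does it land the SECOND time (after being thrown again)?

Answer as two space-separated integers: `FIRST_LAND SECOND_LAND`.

Answer: 4 8

Derivation:
Beat 0 (L): throw ball1 h=4 -> lands@4:L; in-air after throw: [b1@4:L]
Beat 1 (R): throw ball2 h=6 -> lands@7:R; in-air after throw: [b1@4:L b2@7:R]
Beat 2 (L): throw ball3 h=3 -> lands@5:R; in-air after throw: [b1@4:L b3@5:R b2@7:R]
Beat 3 (R): throw ball4 h=3 -> lands@6:L; in-air after throw: [b1@4:L b3@5:R b4@6:L b2@7:R]
Beat 4 (L): throw ball1 h=4 -> lands@8:L; in-air after throw: [b3@5:R b4@6:L b2@7:R b1@8:L]
Beat 5 (R): throw ball3 h=6 -> lands@11:R; in-air after throw: [b4@6:L b2@7:R b1@8:L b3@11:R]
Beat 6 (L): throw ball4 h=3 -> lands@9:R; in-air after throw: [b2@7:R b1@8:L b4@9:R b3@11:R]
Beat 7 (R): throw ball2 h=3 -> lands@10:L; in-air after throw: [b1@8:L b4@9:R b2@10:L b3@11:R]
Beat 8 (L): throw ball1 h=4 -> lands@12:L; in-air after throw: [b4@9:R b2@10:L b3@11:R b1@12:L]
Ball 1: thrown@0 h=4 -> first land @4; rethrown@4 h=4 -> second land @8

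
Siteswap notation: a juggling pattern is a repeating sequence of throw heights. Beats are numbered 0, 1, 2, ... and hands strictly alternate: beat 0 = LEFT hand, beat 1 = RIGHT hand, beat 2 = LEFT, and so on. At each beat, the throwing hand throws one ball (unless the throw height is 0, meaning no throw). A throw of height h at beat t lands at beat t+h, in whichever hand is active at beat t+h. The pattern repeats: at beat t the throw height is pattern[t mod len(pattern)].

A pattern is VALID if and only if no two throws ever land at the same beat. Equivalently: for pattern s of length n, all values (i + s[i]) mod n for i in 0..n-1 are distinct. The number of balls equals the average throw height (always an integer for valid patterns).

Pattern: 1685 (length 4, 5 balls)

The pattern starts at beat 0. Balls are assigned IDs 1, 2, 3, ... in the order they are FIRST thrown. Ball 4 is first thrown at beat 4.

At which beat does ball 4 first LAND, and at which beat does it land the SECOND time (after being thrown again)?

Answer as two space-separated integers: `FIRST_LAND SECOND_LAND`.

Answer: 5 11

Derivation:
Beat 0 (L): throw ball1 h=1 -> lands@1:R; in-air after throw: [b1@1:R]
Beat 1 (R): throw ball1 h=6 -> lands@7:R; in-air after throw: [b1@7:R]
Beat 2 (L): throw ball2 h=8 -> lands@10:L; in-air after throw: [b1@7:R b2@10:L]
Beat 3 (R): throw ball3 h=5 -> lands@8:L; in-air after throw: [b1@7:R b3@8:L b2@10:L]
Beat 4 (L): throw ball4 h=1 -> lands@5:R; in-air after throw: [b4@5:R b1@7:R b3@8:L b2@10:L]
Beat 5 (R): throw ball4 h=6 -> lands@11:R; in-air after throw: [b1@7:R b3@8:L b2@10:L b4@11:R]
Beat 6 (L): throw ball5 h=8 -> lands@14:L; in-air after throw: [b1@7:R b3@8:L b2@10:L b4@11:R b5@14:L]
Beat 7 (R): throw ball1 h=5 -> lands@12:L; in-air after throw: [b3@8:L b2@10:L b4@11:R b1@12:L b5@14:L]
Beat 8 (L): throw ball3 h=1 -> lands@9:R; in-air after throw: [b3@9:R b2@10:L b4@11:R b1@12:L b5@14:L]
Beat 9 (R): throw ball3 h=6 -> lands@15:R; in-air after throw: [b2@10:L b4@11:R b1@12:L b5@14:L b3@15:R]
Beat 10 (L): throw ball2 h=8 -> lands@18:L; in-air after throw: [b4@11:R b1@12:L b5@14:L b3@15:R b2@18:L]
Beat 11 (R): throw ball4 h=5 -> lands@16:L; in-air after throw: [b1@12:L b5@14:L b3@15:R b4@16:L b2@18:L]
Ball 4: thrown@4 h=1 -> first land @5; rethrown@5 h=6 -> second land @11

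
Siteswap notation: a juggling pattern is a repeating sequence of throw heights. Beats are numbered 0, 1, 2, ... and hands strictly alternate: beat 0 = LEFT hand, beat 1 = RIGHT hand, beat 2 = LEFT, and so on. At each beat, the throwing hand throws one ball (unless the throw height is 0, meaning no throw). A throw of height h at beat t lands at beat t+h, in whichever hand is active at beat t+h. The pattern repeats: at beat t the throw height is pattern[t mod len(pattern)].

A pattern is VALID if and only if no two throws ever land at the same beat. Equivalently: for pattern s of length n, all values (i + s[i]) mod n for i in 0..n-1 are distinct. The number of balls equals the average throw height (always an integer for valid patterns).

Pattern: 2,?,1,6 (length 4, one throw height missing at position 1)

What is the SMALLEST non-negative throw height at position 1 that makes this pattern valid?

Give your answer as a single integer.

i=0: (0 + 2) mod 4 = 2
i=1: s[i]=? (unknown)
i=2: (2 + 1) mod 4 = 3
i=3: (3 + 6) mod 4 = 1
Known residues: [1, 2, 3]; need a permutation of 0..3, so missing residue r = 0
Need (1 + s) mod 4 = 0; smallest s = (0 - 1) mod 4 = 3

Answer: 3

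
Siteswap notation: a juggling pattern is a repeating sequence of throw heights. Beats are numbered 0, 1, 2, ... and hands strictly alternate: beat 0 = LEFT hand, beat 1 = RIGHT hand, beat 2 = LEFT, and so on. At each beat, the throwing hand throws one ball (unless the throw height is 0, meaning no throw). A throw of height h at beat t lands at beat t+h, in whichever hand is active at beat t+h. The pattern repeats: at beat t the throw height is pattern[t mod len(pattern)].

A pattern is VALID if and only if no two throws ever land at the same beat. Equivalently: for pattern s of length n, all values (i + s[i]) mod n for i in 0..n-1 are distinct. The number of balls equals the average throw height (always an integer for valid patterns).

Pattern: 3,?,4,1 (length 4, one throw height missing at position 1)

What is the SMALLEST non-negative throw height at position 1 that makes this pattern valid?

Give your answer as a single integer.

i=0: (0 + 3) mod 4 = 3
i=1: s[i]=? (unknown)
i=2: (2 + 4) mod 4 = 2
i=3: (3 + 1) mod 4 = 0
Known residues: [0, 2, 3]; need a permutation of 0..3, so missing residue r = 1
Need (1 + s) mod 4 = 1; smallest s = (1 - 1) mod 4 = 0

Answer: 0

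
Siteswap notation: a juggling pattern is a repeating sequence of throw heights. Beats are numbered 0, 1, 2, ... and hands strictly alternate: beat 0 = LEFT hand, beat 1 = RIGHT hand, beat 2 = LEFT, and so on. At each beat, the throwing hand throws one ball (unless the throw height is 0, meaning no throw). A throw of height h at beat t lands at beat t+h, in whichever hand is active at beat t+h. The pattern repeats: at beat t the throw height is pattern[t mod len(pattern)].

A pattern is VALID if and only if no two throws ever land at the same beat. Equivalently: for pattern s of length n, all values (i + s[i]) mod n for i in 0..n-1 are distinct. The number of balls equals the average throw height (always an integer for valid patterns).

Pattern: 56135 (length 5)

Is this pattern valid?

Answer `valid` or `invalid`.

Answer: valid

Derivation:
i=0: (i + s[i]) mod n = (0 + 5) mod 5 = 0
i=1: (i + s[i]) mod n = (1 + 6) mod 5 = 2
i=2: (i + s[i]) mod n = (2 + 1) mod 5 = 3
i=3: (i + s[i]) mod n = (3 + 3) mod 5 = 1
i=4: (i + s[i]) mod n = (4 + 5) mod 5 = 4
Residues: [0, 2, 3, 1, 4], distinct: True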